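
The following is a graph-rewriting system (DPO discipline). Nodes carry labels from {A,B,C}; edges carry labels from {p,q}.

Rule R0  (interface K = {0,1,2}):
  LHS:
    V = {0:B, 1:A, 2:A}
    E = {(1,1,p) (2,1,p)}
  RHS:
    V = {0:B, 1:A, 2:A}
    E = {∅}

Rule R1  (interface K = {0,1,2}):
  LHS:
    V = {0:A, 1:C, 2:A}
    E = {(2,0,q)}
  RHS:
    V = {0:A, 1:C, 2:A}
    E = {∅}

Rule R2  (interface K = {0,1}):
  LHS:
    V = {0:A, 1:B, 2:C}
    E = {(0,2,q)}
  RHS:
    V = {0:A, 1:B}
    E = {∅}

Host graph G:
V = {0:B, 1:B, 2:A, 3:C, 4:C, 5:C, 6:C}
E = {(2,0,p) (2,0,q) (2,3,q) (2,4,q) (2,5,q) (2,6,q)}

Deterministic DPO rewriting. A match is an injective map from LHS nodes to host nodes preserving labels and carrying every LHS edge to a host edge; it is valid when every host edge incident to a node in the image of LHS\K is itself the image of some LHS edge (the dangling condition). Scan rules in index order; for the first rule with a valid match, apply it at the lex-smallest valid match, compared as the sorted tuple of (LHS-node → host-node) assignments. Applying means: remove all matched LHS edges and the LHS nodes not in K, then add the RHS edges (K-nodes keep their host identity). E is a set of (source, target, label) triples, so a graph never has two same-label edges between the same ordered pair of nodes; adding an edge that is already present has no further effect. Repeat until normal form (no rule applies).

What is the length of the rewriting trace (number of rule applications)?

initial: |V|=7 |E|=6  E = 2-p->0 2-q->0 2-q->3 2-q->4 2-q->5 2-q->6
step 1: apply R2 at {0↦2, 1↦0, 2↦3}  → |V|=6 |E|=5  E = 2-p->0 2-q->0 2-q->4 2-q->5 2-q->6
step 2: apply R2 at {0↦2, 1↦0, 2↦4}  → |V|=5 |E|=4  E = 2-p->0 2-q->0 2-q->5 2-q->6
step 3: apply R2 at {0↦2, 1↦0, 2↦5}  → |V|=4 |E|=3  E = 2-p->0 2-q->0 2-q->6
step 4: apply R2 at {0↦2, 1↦0, 2↦6}  → |V|=3 |E|=2  E = 2-p->0 2-q->0
final graph: no rule applies after step 4

Answer: 4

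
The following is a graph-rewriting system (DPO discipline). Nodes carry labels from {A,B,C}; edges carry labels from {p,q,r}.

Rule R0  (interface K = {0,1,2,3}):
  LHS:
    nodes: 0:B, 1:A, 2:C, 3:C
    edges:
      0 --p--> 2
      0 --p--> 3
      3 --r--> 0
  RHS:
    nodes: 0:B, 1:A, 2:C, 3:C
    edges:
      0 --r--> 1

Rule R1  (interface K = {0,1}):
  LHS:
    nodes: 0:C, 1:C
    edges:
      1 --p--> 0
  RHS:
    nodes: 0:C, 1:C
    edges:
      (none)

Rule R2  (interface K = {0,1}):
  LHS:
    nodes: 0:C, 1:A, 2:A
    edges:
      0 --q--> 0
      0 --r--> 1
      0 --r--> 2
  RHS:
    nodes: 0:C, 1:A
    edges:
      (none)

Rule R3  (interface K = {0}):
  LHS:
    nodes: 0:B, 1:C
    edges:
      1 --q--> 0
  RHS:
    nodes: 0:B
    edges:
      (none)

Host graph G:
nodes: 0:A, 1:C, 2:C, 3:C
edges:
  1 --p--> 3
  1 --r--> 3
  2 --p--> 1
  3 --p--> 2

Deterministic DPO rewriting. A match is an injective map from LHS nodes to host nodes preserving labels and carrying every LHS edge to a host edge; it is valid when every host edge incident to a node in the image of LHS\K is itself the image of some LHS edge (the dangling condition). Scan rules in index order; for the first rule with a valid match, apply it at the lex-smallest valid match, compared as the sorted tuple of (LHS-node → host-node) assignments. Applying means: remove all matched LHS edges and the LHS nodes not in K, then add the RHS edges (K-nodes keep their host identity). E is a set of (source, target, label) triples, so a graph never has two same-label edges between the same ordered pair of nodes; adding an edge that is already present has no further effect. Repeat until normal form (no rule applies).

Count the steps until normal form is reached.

initial: |V|=4 |E|=4  E = 1-p->3 1-r->3 2-p->1 3-p->2
step 1: apply R1 at {0↦1, 1↦2}  → |V|=4 |E|=3  E = 1-p->3 1-r->3 3-p->2
step 2: apply R1 at {0↦2, 1↦3}  → |V|=4 |E|=2  E = 1-p->3 1-r->3
step 3: apply R1 at {0↦3, 1↦1}  → |V|=4 |E|=1  E = 1-r->3
final graph: no rule applies after step 3

Answer: 3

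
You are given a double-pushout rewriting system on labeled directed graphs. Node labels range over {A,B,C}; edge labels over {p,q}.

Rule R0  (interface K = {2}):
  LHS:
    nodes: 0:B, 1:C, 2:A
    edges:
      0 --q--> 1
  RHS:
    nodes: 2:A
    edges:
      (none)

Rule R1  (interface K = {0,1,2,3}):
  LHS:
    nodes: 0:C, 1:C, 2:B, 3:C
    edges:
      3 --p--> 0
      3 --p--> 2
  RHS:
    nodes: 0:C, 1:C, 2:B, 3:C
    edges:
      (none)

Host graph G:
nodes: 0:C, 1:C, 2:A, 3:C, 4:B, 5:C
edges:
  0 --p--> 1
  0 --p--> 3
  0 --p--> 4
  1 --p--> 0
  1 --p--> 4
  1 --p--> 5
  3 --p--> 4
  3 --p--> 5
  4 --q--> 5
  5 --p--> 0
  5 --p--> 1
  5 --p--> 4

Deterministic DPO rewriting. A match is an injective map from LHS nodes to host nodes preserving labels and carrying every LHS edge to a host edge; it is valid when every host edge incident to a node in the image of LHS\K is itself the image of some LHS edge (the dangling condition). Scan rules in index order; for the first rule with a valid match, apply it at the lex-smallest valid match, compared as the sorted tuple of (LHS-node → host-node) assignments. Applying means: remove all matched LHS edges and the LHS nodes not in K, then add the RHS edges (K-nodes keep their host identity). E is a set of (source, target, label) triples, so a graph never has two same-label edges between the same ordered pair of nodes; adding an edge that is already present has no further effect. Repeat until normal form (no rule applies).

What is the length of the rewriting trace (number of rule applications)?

Answer: 4

Derivation:
initial: |V|=6 |E|=12  E = 0-p->1 0-p->3 0-p->4 1-p->0 1-p->4 1-p->5 3-p->4 3-p->5 4-q->5 5-p->0 5-p->1 5-p->4
step 1: apply R1 at {0↦0, 1↦1, 2↦4, 3↦5}  → |V|=6 |E|=10  E = 0-p->1 0-p->3 0-p->4 1-p->0 1-p->4 1-p->5 3-p->4 3-p->5 4-q->5 5-p->1
step 2: apply R1 at {0↦0, 1↦3, 2↦4, 3↦1}  → |V|=6 |E|=8  E = 0-p->1 0-p->3 0-p->4 1-p->5 3-p->4 3-p->5 4-q->5 5-p->1
step 3: apply R1 at {0↦1, 1↦3, 2↦4, 3↦0}  → |V|=6 |E|=6  E = 0-p->3 1-p->5 3-p->4 3-p->5 4-q->5 5-p->1
step 4: apply R1 at {0↦5, 1↦0, 2↦4, 3↦3}  → |V|=6 |E|=4  E = 0-p->3 1-p->5 4-q->5 5-p->1
final graph: no rule applies after step 4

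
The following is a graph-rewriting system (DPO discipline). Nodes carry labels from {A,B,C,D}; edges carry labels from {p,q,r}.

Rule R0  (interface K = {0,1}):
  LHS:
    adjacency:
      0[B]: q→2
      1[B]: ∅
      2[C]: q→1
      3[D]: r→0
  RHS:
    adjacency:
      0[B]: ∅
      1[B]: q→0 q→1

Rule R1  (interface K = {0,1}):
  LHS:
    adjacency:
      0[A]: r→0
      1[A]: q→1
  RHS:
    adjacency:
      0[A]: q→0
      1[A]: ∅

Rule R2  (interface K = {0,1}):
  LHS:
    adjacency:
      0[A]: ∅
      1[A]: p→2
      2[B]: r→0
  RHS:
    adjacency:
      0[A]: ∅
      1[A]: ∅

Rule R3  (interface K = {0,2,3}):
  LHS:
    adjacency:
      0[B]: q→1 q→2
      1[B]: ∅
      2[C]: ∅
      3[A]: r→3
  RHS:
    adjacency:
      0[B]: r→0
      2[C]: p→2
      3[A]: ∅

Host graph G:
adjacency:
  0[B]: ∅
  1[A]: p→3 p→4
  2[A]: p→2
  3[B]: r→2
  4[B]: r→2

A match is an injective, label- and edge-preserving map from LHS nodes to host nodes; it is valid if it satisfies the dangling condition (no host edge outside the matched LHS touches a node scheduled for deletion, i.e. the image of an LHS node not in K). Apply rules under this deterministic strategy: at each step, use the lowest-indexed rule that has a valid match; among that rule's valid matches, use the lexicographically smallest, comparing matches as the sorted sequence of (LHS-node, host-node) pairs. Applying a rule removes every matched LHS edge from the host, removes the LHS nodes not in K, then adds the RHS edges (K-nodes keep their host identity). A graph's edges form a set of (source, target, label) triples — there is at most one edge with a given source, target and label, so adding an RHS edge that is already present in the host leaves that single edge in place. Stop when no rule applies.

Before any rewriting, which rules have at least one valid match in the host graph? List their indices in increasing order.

Answer: [R2]

Rewrite trace:
R0: no valid match — LHS pattern not found
R1: no valid match — LHS pattern not found
R2: 2 valid matches — {0↦2, 1↦1, 2↦3}, {0↦2, 1↦1, 2↦4}
R3: no valid match — LHS pattern not found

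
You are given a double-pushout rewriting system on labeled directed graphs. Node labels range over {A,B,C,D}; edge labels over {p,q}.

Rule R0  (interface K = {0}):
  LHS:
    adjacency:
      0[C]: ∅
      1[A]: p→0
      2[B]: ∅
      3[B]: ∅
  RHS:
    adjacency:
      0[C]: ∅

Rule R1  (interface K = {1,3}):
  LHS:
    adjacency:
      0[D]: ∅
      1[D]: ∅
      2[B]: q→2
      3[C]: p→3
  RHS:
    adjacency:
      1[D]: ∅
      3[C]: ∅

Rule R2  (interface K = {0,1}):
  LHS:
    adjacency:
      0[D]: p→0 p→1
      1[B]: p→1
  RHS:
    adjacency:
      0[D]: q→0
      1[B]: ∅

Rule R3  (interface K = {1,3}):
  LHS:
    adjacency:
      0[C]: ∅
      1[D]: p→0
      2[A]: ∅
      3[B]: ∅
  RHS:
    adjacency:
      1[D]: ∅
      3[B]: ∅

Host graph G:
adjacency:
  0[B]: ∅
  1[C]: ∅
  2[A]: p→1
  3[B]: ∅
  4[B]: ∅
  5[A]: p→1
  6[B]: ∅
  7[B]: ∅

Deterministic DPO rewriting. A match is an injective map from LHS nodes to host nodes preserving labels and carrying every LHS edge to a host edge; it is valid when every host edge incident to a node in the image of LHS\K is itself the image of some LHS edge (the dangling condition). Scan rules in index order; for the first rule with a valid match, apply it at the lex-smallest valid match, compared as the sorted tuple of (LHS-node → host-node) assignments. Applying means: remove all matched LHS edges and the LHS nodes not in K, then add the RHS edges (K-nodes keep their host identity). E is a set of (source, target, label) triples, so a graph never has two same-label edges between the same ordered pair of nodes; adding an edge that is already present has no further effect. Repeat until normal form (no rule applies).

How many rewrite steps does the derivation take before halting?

Answer: 2

Derivation:
start.  V:8 E:2  edges: 2-p->1 5-p->1
1. fire R0 via {0↦1, 1↦2, 2↦0, 3↦3}  →  V:5 E:1  edges: 5-p->1
2. fire R0 via {0↦1, 1↦5, 2↦4, 3↦6}  →  V:2 E:0  edges: ∅
final graph: no rule applies after step 2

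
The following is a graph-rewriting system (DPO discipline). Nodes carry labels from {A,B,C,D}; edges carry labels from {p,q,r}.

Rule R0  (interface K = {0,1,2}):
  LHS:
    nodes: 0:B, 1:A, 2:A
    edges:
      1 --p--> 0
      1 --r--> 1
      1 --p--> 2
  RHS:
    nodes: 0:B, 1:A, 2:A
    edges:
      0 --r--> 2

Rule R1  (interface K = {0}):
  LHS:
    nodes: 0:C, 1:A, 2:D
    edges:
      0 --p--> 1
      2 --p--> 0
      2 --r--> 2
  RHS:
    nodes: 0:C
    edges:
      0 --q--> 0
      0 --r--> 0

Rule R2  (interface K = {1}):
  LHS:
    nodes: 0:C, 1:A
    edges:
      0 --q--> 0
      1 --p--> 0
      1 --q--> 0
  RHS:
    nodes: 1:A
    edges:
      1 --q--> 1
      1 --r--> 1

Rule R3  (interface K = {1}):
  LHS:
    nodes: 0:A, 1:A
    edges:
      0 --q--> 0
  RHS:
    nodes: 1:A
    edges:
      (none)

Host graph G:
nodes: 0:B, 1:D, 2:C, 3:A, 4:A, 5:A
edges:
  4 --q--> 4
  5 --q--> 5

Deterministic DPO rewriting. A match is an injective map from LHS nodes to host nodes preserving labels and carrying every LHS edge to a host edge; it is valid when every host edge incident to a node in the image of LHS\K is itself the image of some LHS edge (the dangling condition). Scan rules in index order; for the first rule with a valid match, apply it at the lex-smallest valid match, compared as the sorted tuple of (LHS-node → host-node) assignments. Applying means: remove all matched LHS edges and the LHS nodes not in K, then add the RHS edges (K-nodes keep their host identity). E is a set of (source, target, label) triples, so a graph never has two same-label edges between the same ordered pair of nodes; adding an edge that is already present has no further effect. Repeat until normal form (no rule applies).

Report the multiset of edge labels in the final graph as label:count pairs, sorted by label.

[0] host  ⇒  6 nodes, 2 edges  {4-q->4 5-q->5}
[1] R3 @ {0↦4, 1↦3}  ⇒  5 nodes, 1 edges  {5-q->5}
[2] R3 @ {0↦5, 1↦3}  ⇒  4 nodes, 0 edges  {∅}
final graph: no rule applies after step 2
NF edges: []

Answer: (no edges)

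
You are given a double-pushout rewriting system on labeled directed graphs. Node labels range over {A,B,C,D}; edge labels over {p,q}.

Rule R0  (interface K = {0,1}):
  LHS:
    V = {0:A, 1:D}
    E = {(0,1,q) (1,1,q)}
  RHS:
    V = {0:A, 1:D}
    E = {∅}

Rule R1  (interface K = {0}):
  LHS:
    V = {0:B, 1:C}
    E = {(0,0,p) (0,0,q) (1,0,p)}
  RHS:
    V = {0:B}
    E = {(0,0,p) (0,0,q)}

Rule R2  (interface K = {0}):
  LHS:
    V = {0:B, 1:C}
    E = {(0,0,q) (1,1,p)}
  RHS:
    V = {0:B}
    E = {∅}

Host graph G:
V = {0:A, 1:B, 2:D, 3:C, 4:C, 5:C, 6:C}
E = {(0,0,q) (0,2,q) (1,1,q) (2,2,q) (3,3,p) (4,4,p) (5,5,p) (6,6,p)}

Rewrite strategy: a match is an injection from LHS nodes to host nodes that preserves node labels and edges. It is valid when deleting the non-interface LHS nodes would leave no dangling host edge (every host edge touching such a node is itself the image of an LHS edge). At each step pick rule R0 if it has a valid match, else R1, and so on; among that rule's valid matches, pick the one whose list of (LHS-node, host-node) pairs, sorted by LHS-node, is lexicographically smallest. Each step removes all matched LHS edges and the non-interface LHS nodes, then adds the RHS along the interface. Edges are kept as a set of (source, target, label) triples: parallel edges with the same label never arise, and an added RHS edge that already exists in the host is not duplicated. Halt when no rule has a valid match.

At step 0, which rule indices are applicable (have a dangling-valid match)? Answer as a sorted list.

R0: 1 valid match — {0↦0, 1↦2}
R1: no valid match — LHS pattern not found
R2: 4 valid matches — {0↦1, 1↦3}, {0↦1, 1↦4}, {0↦1, 1↦5} (+1 more)

Answer: [R0,R2]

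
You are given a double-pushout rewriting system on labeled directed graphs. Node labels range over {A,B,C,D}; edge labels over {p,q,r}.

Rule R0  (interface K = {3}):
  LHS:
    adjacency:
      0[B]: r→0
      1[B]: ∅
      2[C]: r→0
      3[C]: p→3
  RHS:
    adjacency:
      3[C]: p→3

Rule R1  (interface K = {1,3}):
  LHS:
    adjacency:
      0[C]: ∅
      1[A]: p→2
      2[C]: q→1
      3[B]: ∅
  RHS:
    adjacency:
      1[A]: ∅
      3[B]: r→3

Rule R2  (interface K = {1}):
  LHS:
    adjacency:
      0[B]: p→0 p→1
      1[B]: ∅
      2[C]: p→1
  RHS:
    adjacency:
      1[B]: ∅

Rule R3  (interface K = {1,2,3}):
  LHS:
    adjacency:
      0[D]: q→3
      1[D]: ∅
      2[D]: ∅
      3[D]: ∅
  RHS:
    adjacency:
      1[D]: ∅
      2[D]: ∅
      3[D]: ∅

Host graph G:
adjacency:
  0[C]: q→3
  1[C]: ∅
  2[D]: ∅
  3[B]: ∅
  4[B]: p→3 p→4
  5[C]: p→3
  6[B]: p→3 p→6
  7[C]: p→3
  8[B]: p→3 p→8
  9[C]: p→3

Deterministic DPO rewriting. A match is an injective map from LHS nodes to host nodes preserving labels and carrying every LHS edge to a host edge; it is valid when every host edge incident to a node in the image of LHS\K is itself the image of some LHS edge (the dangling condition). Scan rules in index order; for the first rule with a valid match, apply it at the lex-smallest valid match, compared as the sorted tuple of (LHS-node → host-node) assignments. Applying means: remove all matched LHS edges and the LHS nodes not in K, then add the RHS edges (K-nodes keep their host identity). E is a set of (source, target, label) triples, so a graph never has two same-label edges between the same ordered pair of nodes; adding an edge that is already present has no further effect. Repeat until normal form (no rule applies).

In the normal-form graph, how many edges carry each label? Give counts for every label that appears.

Answer: q:1

Rewrite trace:
initial: |V|=10 |E|=10  E = 0-q->3 4-p->3 4-p->4 5-p->3 6-p->3 6-p->6 7-p->3 8-p->3 8-p->8 9-p->3
step 1: apply R2 at {0↦4, 1↦3, 2↦5}  → |V|=8 |E|=7  E = 0-q->3 6-p->3 6-p->6 7-p->3 8-p->3 8-p->8 9-p->3
step 2: apply R2 at {0↦6, 1↦3, 2↦7}  → |V|=6 |E|=4  E = 0-q->3 8-p->3 8-p->8 9-p->3
step 3: apply R2 at {0↦8, 1↦3, 2↦9}  → |V|=4 |E|=1  E = 0-q->3
halt: no rule applies after step 3
NF edges: [(0, 3, 'q')]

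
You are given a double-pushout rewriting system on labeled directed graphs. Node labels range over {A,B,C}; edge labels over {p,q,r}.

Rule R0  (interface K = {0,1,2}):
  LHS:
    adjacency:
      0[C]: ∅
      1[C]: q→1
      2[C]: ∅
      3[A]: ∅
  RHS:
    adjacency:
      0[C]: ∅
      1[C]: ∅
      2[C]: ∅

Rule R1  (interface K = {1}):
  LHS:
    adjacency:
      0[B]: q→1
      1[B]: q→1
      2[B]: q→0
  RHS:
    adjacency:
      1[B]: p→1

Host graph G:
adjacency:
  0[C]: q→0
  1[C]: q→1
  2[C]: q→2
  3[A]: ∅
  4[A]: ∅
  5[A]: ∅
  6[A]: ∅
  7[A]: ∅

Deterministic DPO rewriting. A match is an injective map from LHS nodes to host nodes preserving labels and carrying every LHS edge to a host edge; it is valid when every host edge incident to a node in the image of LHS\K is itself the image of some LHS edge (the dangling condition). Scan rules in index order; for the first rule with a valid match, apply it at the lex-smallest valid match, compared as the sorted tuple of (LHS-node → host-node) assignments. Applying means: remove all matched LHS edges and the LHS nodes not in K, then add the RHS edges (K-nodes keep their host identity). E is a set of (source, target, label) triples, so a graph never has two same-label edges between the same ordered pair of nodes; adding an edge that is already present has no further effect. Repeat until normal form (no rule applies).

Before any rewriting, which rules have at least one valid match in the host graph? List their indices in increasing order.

Answer: [R0]

Derivation:
R0: 30 valid matches — {0↦0, 1↦1, 2↦2, 3↦3}, {0↦0, 1↦1, 2↦2, 3↦4}, {0↦0, 1↦1, 2↦2, 3↦5} (+27 more)
R1: no valid match — LHS pattern not found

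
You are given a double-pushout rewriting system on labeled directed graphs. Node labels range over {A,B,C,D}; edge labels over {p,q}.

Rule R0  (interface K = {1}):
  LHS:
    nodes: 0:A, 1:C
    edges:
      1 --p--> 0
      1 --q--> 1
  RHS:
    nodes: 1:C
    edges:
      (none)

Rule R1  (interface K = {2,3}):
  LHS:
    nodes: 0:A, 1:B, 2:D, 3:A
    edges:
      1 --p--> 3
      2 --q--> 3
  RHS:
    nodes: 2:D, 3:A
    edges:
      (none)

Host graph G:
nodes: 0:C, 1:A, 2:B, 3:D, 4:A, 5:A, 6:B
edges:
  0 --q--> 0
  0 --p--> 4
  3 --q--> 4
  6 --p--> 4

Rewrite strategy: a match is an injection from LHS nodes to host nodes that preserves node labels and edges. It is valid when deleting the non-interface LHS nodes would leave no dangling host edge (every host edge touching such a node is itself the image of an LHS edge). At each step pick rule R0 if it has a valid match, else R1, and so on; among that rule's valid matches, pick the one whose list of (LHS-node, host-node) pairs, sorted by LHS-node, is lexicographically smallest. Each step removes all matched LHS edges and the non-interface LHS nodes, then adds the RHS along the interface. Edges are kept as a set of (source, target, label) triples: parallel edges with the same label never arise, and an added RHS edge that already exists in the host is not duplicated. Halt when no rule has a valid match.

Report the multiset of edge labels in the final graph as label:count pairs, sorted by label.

initial: |V|=7 |E|=4  E = 0-q->0 0-p->4 3-q->4 6-p->4
step 1: apply R1 at {0↦1, 1↦6, 2↦3, 3↦4}  → |V|=5 |E|=2  E = 0-q->0 0-p->4
step 2: apply R0 at {0↦4, 1↦0}  → |V|=4 |E|=0  E = ∅
halt: no rule applies after step 2
NF edges: []

Answer: (no edges)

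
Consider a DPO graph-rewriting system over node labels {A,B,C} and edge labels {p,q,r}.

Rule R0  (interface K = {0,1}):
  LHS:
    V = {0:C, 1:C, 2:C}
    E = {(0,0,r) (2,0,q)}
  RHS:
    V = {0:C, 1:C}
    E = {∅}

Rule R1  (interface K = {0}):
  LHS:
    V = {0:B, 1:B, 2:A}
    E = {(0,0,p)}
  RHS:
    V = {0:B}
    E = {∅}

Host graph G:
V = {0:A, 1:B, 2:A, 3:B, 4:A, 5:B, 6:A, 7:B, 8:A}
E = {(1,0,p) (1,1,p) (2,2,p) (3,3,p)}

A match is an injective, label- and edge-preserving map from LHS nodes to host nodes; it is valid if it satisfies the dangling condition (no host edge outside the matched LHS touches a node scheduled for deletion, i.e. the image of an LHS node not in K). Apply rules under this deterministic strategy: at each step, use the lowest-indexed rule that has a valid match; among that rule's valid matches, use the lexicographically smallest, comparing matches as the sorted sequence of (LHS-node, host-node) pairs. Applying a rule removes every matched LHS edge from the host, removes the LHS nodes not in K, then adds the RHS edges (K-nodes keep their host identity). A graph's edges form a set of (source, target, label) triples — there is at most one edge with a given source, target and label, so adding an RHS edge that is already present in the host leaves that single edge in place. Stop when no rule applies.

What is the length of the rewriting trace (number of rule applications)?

initial: |V|=9 |E|=4  E = 1-p->0 1-p->1 2-p->2 3-p->3
step 1: apply R1 at {0↦1, 1↦5, 2↦4}  → |V|=7 |E|=3  E = 1-p->0 2-p->2 3-p->3
step 2: apply R1 at {0↦3, 1↦7, 2↦6}  → |V|=5 |E|=2  E = 1-p->0 2-p->2
normal form: no rule applies after step 2

Answer: 2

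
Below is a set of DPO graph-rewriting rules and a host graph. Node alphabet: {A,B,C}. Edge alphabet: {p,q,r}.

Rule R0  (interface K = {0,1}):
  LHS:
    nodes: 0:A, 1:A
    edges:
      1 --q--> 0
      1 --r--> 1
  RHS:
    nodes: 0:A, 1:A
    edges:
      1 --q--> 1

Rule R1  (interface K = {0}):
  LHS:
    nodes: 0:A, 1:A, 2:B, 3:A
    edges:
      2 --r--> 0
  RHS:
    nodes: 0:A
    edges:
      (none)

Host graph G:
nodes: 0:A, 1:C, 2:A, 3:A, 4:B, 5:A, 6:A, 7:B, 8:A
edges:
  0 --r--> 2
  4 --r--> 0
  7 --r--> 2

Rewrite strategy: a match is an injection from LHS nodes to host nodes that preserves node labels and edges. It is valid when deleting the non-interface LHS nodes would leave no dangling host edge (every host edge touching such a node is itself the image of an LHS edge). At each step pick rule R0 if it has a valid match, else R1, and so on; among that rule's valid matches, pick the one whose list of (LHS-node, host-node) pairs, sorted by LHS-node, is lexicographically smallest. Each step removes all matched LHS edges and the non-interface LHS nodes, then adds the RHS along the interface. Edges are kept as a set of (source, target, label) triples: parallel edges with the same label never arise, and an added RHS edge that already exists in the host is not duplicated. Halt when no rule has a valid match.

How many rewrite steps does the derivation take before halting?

[0] host  ⇒  9 nodes, 3 edges  {0-r->2 4-r->0 7-r->2}
[1] R1 @ {0↦0, 1↦3, 2↦4, 3↦5}  ⇒  6 nodes, 2 edges  {0-r->2 7-r->2}
[2] R1 @ {0↦2, 1↦6, 2↦7, 3↦8}  ⇒  3 nodes, 1 edges  {0-r->2}
final graph: no rule applies after step 2

Answer: 2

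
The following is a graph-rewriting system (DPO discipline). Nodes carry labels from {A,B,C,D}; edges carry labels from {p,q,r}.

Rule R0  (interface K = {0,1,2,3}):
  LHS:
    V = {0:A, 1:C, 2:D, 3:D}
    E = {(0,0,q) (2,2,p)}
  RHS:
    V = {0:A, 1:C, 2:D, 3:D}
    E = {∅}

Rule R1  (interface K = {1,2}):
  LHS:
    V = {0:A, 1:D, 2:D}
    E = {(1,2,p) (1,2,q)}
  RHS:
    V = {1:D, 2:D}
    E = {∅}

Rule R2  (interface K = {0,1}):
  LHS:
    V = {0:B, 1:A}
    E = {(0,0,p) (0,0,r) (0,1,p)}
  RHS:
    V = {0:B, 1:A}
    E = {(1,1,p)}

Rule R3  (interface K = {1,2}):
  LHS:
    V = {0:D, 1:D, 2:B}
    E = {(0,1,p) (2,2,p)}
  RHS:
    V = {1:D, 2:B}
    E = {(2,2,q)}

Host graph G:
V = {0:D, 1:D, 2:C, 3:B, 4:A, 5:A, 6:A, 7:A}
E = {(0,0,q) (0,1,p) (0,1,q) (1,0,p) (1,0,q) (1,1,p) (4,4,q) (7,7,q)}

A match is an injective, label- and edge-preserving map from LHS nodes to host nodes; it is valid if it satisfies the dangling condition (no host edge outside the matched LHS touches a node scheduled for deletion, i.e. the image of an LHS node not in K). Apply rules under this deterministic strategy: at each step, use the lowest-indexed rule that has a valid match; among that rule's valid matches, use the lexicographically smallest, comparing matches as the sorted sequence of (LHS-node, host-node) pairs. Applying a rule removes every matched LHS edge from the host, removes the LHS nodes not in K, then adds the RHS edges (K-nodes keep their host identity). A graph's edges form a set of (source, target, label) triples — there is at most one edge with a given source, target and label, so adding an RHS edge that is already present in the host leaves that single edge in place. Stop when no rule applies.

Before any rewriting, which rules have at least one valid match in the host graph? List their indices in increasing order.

Answer: [R0,R1]

Steps:
R0: 2 valid matches — {0↦4, 1↦2, 2↦1, 3↦0}, {0↦7, 1↦2, 2↦1, 3↦0}
R1: 4 valid matches — {0↦5, 1↦0, 2↦1}, {0↦5, 1↦1, 2↦0}, {0↦6, 1↦0, 2↦1} (+1 more)
R2: no valid match — LHS pattern not found
R3: no valid match — LHS pattern not found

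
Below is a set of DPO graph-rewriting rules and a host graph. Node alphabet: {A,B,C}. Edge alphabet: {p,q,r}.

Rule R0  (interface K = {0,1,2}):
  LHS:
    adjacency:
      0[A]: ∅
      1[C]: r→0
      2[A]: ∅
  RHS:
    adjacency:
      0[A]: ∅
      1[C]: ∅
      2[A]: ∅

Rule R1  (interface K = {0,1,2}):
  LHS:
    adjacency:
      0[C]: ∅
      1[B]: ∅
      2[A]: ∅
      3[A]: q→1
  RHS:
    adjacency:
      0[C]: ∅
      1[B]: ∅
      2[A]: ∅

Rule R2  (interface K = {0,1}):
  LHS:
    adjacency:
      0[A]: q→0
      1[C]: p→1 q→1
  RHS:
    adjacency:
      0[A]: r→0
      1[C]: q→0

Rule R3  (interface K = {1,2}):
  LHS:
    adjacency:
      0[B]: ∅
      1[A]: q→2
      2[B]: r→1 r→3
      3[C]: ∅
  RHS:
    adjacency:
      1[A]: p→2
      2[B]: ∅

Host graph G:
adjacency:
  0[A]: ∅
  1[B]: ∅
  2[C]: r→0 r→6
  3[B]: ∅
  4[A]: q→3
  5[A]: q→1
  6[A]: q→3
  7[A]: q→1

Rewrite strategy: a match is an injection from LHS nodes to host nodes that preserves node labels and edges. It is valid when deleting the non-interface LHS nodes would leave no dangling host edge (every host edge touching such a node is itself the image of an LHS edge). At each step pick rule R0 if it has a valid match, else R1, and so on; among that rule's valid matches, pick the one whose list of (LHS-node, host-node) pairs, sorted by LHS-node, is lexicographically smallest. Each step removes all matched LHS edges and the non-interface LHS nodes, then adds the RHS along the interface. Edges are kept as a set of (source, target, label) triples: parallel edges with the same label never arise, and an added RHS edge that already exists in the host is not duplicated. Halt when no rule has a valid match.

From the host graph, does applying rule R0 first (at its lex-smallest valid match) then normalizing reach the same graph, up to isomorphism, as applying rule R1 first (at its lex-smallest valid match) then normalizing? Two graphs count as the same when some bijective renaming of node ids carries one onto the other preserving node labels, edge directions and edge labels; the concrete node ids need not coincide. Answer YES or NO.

branch R0-first: apply at {0↦0, 1↦2, 2↦4} → |E|=5, then 5 more step(s) → NF |V|=4 |E|=0 V={0:A, 1:B, 2:C, 3:B} E=∅
branch R1-first: apply at {0↦2, 1↦1, 2↦0, 3↦5} → |E|=5, then 5 more step(s) → NF |V|=4 |E|=0 V={0:A, 1:B, 2:C, 3:B} E=∅
graphs isomorphic (equal up to label-preserving node renaming)

Answer: YES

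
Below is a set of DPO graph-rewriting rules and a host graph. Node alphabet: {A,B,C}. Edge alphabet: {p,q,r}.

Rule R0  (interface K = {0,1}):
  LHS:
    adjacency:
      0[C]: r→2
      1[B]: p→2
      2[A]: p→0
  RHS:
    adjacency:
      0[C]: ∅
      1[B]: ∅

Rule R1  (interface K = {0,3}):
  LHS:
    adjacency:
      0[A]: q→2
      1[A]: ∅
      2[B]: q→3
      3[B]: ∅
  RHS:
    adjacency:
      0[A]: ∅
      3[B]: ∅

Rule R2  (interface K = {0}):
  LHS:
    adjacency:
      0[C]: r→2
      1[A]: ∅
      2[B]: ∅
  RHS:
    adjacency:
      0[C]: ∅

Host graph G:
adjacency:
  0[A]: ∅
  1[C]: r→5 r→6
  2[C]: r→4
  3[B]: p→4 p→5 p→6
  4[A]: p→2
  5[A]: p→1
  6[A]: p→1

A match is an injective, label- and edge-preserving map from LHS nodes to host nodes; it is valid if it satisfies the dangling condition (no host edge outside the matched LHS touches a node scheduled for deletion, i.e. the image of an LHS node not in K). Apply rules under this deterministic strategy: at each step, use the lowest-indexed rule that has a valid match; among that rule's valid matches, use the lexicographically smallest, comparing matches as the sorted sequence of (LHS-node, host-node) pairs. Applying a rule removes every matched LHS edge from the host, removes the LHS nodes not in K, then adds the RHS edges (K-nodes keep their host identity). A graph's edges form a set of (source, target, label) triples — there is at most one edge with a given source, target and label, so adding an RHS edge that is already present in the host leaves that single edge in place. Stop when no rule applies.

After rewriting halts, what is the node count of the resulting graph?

start.  V:7 E:9  edges: 1-r->5 1-r->6 2-r->4 3-p->4 3-p->5 3-p->6 4-p->2 5-p->1 6-p->1
1. fire R0 via {0↦1, 1↦3, 2↦5}  →  V:6 E:6  edges: 1-r->6 2-r->4 3-p->4 3-p->6 4-p->2 6-p->1
2. fire R0 via {0↦1, 1↦3, 2↦6}  →  V:5 E:3  edges: 2-r->4 3-p->4 4-p->2
3. fire R0 via {0↦2, 1↦3, 2↦4}  →  V:4 E:0  edges: ∅
halt: no rule applies after step 3
NF nodes: {0:A, 1:C, 2:C, 3:B}

Answer: 4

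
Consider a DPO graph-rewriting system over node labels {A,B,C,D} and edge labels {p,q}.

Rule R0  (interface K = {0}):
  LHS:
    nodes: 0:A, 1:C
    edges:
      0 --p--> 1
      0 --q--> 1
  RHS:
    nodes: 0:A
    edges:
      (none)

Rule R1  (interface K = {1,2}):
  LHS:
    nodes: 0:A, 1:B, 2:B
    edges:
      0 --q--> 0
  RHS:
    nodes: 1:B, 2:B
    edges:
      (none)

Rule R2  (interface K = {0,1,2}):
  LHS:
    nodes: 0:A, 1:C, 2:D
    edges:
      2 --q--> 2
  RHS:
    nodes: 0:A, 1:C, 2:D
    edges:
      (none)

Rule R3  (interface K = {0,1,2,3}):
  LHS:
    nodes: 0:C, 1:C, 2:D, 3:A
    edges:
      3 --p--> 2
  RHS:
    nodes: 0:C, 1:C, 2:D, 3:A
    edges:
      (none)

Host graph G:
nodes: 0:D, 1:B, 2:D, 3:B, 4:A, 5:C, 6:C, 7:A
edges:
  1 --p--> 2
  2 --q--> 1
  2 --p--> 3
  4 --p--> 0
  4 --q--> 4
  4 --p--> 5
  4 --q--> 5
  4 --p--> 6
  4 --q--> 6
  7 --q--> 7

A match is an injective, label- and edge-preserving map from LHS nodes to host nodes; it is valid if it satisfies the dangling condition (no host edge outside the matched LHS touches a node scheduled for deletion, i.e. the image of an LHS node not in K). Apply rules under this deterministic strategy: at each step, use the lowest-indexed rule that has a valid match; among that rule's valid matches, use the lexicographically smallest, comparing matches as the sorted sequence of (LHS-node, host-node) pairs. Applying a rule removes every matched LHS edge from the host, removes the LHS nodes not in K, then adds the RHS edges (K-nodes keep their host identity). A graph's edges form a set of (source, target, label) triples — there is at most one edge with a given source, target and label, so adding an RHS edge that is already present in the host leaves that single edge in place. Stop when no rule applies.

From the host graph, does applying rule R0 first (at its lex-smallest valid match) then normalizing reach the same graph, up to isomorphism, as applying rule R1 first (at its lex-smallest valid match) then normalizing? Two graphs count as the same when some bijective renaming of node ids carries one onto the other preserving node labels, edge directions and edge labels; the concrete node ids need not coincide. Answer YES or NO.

Answer: YES

Derivation:
branch R0-first: apply at {0↦4, 1↦5} → |E|=8, then 2 more step(s) → NF |V|=5 |E|=5 V={0:D, 1:B, 2:D, 3:B, 4:A} E=1-p->2 2-q->1 2-p->3 4-p->0 4-q->4
branch R1-first: apply at {0↦7, 1↦1, 2↦3} → |E|=9, then 2 more step(s) → NF |V|=5 |E|=5 V={0:D, 1:B, 2:D, 3:B, 4:A} E=1-p->2 2-q->1 2-p->3 4-p->0 4-q->4
graphs isomorphic (equal up to label-preserving node renaming)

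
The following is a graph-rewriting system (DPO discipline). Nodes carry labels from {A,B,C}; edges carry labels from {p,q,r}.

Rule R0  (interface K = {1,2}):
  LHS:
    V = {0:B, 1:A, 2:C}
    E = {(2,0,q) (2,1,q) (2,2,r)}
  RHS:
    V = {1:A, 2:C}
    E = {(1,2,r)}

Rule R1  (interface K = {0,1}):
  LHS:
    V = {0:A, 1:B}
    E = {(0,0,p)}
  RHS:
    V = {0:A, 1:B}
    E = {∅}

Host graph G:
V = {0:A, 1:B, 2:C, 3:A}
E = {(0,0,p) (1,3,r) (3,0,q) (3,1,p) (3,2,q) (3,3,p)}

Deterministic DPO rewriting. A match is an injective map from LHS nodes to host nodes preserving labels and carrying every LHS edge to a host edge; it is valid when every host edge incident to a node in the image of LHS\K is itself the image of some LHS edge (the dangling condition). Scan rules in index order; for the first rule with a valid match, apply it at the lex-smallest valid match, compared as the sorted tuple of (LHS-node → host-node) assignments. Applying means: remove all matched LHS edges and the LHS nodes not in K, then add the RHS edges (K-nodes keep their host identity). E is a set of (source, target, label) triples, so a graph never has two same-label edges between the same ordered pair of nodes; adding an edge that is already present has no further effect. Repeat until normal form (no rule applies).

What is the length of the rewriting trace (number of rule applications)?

start.  V:4 E:6  edges: 0-p->0 1-r->3 3-q->0 3-p->1 3-q->2 3-p->3
1. fire R1 via {0↦0, 1↦1}  →  V:4 E:5  edges: 1-r->3 3-q->0 3-p->1 3-q->2 3-p->3
2. fire R1 via {0↦3, 1↦1}  →  V:4 E:4  edges: 1-r->3 3-q->0 3-p->1 3-q->2
halt: no rule applies after step 2

Answer: 2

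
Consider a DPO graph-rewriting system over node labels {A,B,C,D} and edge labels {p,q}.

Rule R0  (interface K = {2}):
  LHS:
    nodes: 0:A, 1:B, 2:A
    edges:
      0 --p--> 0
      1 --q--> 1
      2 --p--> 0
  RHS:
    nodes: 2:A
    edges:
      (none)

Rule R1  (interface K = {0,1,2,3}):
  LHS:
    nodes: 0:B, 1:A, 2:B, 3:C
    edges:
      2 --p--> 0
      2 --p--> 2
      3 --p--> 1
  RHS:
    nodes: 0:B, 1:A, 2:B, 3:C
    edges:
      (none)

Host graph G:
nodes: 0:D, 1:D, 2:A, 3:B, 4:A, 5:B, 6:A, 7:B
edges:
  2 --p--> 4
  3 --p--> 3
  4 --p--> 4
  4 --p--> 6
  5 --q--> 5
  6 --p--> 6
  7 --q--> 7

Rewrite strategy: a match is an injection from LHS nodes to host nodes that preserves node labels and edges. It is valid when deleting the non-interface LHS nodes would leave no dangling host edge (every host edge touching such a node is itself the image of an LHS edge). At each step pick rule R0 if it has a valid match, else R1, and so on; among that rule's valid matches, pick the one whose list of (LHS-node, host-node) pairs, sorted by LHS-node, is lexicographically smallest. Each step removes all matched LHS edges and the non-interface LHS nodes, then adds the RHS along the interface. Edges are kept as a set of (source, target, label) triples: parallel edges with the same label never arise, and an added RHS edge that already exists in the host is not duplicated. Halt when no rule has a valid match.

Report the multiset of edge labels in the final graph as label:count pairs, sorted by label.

Answer: p:1

Steps:
start.  V:8 E:7  edges: 2-p->4 3-p->3 4-p->4 4-p->6 5-q->5 6-p->6 7-q->7
1. fire R0 via {0↦6, 1↦5, 2↦4}  →  V:6 E:4  edges: 2-p->4 3-p->3 4-p->4 7-q->7
2. fire R0 via {0↦4, 1↦7, 2↦2}  →  V:4 E:1  edges: 3-p->3
halt: no rule applies after step 2
NF edges: [(3, 3, 'p')]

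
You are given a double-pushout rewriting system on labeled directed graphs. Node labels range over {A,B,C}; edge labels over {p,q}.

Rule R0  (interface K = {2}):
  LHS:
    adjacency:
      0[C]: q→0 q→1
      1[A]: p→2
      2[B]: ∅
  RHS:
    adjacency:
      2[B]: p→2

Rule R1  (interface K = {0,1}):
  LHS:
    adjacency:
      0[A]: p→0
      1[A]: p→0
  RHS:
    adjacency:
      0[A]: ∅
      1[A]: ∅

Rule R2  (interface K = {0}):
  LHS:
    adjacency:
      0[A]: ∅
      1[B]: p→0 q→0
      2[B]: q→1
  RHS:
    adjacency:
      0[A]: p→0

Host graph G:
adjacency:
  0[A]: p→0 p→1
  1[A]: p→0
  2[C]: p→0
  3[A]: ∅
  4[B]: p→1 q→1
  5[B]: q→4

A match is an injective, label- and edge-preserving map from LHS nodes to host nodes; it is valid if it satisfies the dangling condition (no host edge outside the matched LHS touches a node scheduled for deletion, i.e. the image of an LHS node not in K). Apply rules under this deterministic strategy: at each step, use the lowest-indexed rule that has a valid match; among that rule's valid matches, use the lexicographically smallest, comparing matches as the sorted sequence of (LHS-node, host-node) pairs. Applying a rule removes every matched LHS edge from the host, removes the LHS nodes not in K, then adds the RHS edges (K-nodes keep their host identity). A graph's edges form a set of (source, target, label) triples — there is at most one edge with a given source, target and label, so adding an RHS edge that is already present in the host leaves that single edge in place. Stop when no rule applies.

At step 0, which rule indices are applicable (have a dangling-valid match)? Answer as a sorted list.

Answer: [R1,R2]

Rewrite trace:
R0: no valid match — LHS pattern not found
R1: 1 valid match — {0↦0, 1↦1}
R2: 1 valid match — {0↦1, 1↦4, 2↦5}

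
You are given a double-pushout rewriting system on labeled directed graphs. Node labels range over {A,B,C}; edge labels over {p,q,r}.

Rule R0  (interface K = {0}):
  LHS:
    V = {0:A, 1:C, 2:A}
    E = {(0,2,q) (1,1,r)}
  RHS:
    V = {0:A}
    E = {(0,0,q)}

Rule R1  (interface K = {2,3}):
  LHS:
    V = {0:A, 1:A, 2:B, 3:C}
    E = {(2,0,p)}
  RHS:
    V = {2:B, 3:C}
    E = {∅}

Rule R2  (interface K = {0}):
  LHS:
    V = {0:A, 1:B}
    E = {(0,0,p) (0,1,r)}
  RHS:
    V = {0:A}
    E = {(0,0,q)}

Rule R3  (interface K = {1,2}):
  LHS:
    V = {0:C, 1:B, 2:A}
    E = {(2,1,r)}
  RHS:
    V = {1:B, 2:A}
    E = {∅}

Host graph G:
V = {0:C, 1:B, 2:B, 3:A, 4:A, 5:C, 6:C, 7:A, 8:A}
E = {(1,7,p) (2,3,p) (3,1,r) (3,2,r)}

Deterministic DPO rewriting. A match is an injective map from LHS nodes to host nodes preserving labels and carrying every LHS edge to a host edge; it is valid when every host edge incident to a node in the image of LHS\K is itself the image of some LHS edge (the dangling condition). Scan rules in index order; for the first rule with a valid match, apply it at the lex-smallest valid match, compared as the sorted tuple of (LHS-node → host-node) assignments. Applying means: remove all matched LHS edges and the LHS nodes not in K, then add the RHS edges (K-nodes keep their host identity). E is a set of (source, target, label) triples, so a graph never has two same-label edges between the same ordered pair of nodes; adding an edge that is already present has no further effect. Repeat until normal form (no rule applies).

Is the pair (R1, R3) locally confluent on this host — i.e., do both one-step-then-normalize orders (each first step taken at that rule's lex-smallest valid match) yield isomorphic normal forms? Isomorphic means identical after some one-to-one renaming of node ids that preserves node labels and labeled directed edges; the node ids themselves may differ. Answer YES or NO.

Answer: YES

Rewrite trace:
branch R1-first: apply at {0↦7, 1↦4, 2↦1, 3↦0} → |E|=3, then 3 more step(s) → NF |V|=3 |E|=0 V={1:B, 2:B, 6:C} E=∅
branch R3-first: apply at {0↦0, 1↦1, 2↦3} → |E|=3, then 3 more step(s) → NF |V|=3 |E|=0 V={1:B, 2:B, 6:C} E=∅
graphs isomorphic (equal up to label-preserving node renaming)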